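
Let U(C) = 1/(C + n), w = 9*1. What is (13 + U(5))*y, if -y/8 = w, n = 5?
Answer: -4716/5 ≈ -943.20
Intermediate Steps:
w = 9
y = -72 (y = -8*9 = -72)
U(C) = 1/(5 + C) (U(C) = 1/(C + 5) = 1/(5 + C))
(13 + U(5))*y = (13 + 1/(5 + 5))*(-72) = (13 + 1/10)*(-72) = (13 + ⅒)*(-72) = (131/10)*(-72) = -4716/5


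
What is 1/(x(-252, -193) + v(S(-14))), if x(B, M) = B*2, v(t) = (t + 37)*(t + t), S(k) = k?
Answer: -1/1148 ≈ -0.00087108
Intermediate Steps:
v(t) = 2*t*(37 + t) (v(t) = (37 + t)*(2*t) = 2*t*(37 + t))
x(B, M) = 2*B
1/(x(-252, -193) + v(S(-14))) = 1/(2*(-252) + 2*(-14)*(37 - 14)) = 1/(-504 + 2*(-14)*23) = 1/(-504 - 644) = 1/(-1148) = -1/1148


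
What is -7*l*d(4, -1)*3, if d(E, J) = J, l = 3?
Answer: 63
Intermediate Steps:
-7*l*d(4, -1)*3 = -21*(-1)*3 = -7*(-3)*3 = 21*3 = 63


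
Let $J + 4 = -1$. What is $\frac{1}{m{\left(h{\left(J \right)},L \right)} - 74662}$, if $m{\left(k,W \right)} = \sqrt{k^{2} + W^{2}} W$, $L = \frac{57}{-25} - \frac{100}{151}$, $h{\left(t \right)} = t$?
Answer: $- \frac{7581191160519921875}{566026864841787007850137} + \frac{158281691875 \sqrt{479631074}}{1132053729683574015700274} \approx -1.3391 \cdot 10^{-5}$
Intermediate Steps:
$J = -5$ ($J = -4 - 1 = -5$)
$L = - \frac{11107}{3775}$ ($L = 57 \left(- \frac{1}{25}\right) - \frac{100}{151} = - \frac{57}{25} - \frac{100}{151} = - \frac{11107}{3775} \approx -2.9423$)
$m{\left(k,W \right)} = W \sqrt{W^{2} + k^{2}}$ ($m{\left(k,W \right)} = \sqrt{W^{2} + k^{2}} W = W \sqrt{W^{2} + k^{2}}$)
$\frac{1}{m{\left(h{\left(J \right)},L \right)} - 74662} = \frac{1}{- \frac{11107 \sqrt{\left(- \frac{11107}{3775}\right)^{2} + \left(-5\right)^{2}}}{3775} - 74662} = \frac{1}{- \frac{11107 \sqrt{\frac{123365449}{14250625} + 25}}{3775} - 74662} = \frac{1}{- \frac{11107 \sqrt{\frac{479631074}{14250625}}}{3775} - 74662} = \frac{1}{- \frac{11107 \frac{\sqrt{479631074}}{3775}}{3775} - 74662} = \frac{1}{- \frac{11107 \sqrt{479631074}}{14250625} - 74662} = \frac{1}{-74662 - \frac{11107 \sqrt{479631074}}{14250625}}$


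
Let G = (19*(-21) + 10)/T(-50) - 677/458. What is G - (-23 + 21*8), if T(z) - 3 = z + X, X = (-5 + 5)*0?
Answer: -2974927/21526 ≈ -138.20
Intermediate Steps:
X = 0 (X = 0*0 = 0)
T(z) = 3 + z (T(z) = 3 + (z + 0) = 3 + z)
G = 146343/21526 (G = (19*(-21) + 10)/(3 - 50) - 677/458 = (-399 + 10)/(-47) - 677*1/458 = -389*(-1/47) - 677/458 = 389/47 - 677/458 = 146343/21526 ≈ 6.7984)
G - (-23 + 21*8) = 146343/21526 - (-23 + 21*8) = 146343/21526 - (-23 + 168) = 146343/21526 - 1*145 = 146343/21526 - 145 = -2974927/21526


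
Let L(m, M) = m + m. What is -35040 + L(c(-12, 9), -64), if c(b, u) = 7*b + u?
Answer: -35190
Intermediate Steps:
c(b, u) = u + 7*b
L(m, M) = 2*m
-35040 + L(c(-12, 9), -64) = -35040 + 2*(9 + 7*(-12)) = -35040 + 2*(9 - 84) = -35040 + 2*(-75) = -35040 - 150 = -35190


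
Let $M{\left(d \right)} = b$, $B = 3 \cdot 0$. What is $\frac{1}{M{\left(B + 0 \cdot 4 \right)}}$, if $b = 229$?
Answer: $\frac{1}{229} \approx 0.0043668$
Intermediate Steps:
$B = 0$
$M{\left(d \right)} = 229$
$\frac{1}{M{\left(B + 0 \cdot 4 \right)}} = \frac{1}{229}$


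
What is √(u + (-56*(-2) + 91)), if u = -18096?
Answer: I*√17893 ≈ 133.76*I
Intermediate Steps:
√(u + (-56*(-2) + 91)) = √(-18096 + (-56*(-2) + 91)) = √(-18096 + (112 + 91)) = √(-18096 + 203) = √(-17893) = I*√17893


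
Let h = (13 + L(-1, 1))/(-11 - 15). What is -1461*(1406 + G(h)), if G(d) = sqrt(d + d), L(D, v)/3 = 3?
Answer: -2054166 - 1461*I*sqrt(286)/13 ≈ -2.0542e+6 - 1900.6*I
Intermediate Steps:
L(D, v) = 9 (L(D, v) = 3*3 = 9)
h = -11/13 (h = (13 + 9)/(-11 - 15) = 22/(-26) = 22*(-1/26) = -11/13 ≈ -0.84615)
G(d) = sqrt(2)*sqrt(d) (G(d) = sqrt(2*d) = sqrt(2)*sqrt(d))
-1461*(1406 + G(h)) = -1461*(1406 + sqrt(2)*sqrt(-11/13)) = -1461*(1406 + sqrt(2)*(I*sqrt(143)/13)) = -1461*(1406 + I*sqrt(286)/13) = -2054166 - 1461*I*sqrt(286)/13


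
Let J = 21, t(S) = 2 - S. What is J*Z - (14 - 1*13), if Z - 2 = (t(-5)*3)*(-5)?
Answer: -2164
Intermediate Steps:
Z = -103 (Z = 2 + ((2 - 1*(-5))*3)*(-5) = 2 + ((2 + 5)*3)*(-5) = 2 + (7*3)*(-5) = 2 + 21*(-5) = 2 - 105 = -103)
J*Z - (14 - 1*13) = 21*(-103) - (14 - 1*13) = -2163 - (14 - 13) = -2163 - 1*1 = -2163 - 1 = -2164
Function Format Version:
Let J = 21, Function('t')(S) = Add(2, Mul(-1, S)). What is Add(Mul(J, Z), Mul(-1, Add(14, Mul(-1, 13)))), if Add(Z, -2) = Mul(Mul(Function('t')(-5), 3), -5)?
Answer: -2164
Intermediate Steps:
Z = -103 (Z = Add(2, Mul(Mul(Add(2, Mul(-1, -5)), 3), -5)) = Add(2, Mul(Mul(Add(2, 5), 3), -5)) = Add(2, Mul(Mul(7, 3), -5)) = Add(2, Mul(21, -5)) = Add(2, -105) = -103)
Add(Mul(J, Z), Mul(-1, Add(14, Mul(-1, 13)))) = Add(Mul(21, -103), Mul(-1, Add(14, Mul(-1, 13)))) = Add(-2163, Mul(-1, Add(14, -13))) = Add(-2163, Mul(-1, 1)) = Add(-2163, -1) = -2164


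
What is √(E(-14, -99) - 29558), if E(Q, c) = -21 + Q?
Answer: I*√29593 ≈ 172.03*I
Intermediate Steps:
√(E(-14, -99) - 29558) = √((-21 - 14) - 29558) = √(-35 - 29558) = √(-29593) = I*√29593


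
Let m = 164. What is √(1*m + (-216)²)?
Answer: 2*√11705 ≈ 216.38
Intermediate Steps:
√(1*m + (-216)²) = √(1*164 + (-216)²) = √(164 + 46656) = √46820 = 2*√11705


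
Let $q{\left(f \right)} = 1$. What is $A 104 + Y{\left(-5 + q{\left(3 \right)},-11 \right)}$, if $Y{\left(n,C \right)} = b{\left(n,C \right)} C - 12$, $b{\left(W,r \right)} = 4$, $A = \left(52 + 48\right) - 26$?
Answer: $7640$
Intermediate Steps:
$A = 74$ ($A = 100 - 26 = 74$)
$Y{\left(n,C \right)} = -12 + 4 C$ ($Y{\left(n,C \right)} = 4 C - 12 = -12 + 4 C$)
$A 104 + Y{\left(-5 + q{\left(3 \right)},-11 \right)} = 74 \cdot 104 + \left(-12 + 4 \left(-11\right)\right) = 7696 - 56 = 7640$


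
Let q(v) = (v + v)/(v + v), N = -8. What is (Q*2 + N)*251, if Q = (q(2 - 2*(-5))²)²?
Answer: -1506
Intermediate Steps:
q(v) = 1 (q(v) = (2*v)/((2*v)) = (2*v)*(1/(2*v)) = 1)
Q = 1 (Q = (1²)² = 1² = 1)
(Q*2 + N)*251 = (1*2 - 8)*251 = (2 - 8)*251 = -6*251 = -1506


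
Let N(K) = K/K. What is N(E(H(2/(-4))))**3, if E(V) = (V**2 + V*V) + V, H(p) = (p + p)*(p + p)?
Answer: 1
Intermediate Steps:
H(p) = 4*p**2 (H(p) = (2*p)*(2*p) = 4*p**2)
E(V) = V + 2*V**2 (E(V) = (V**2 + V**2) + V = 2*V**2 + V = V + 2*V**2)
N(K) = 1
N(E(H(2/(-4))))**3 = 1**3 = 1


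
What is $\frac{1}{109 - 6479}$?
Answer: $- \frac{1}{6370} \approx -0.00015699$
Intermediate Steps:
$\frac{1}{109 - 6479} = \frac{1}{-6370} = - \frac{1}{6370}$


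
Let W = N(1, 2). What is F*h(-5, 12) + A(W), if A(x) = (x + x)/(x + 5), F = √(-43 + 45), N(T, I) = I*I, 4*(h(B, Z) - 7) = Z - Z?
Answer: 8/9 + 7*√2 ≈ 10.788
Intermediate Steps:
h(B, Z) = 7 (h(B, Z) = 7 + (Z - Z)/4 = 7 + (¼)*0 = 7 + 0 = 7)
N(T, I) = I²
W = 4 (W = 2² = 4)
F = √2 ≈ 1.4142
A(x) = 2*x/(5 + x) (A(x) = (2*x)/(5 + x) = 2*x/(5 + x))
F*h(-5, 12) + A(W) = √2*7 + 2*4/(5 + 4) = 7*√2 + 2*4/9 = 7*√2 + 2*4*(⅑) = 7*√2 + 8/9 = 8/9 + 7*√2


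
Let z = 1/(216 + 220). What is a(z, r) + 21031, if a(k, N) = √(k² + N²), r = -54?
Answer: 21031 + √554319937/436 ≈ 21085.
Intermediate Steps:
z = 1/436 ≈ 0.0022936
a(k, N) = √(N² + k²)
a(z, r) + 21031 = √((-54)² + (1/436)²) + 21031 = √(2916 + 1/190096) + 21031 = √(554319937/190096) + 21031 = √554319937/436 + 21031 = 21031 + √554319937/436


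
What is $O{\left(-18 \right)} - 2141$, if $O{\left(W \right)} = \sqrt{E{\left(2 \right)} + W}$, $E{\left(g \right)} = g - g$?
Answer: $-2141 + 3 i \sqrt{2} \approx -2141.0 + 4.2426 i$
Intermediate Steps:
$E{\left(g \right)} = 0$
$O{\left(W \right)} = \sqrt{W}$ ($O{\left(W \right)} = \sqrt{0 + W} = \sqrt{W}$)
$O{\left(-18 \right)} - 2141 = \sqrt{-18} - 2141 = 3 i \sqrt{2} - 2141 = -2141 + 3 i \sqrt{2}$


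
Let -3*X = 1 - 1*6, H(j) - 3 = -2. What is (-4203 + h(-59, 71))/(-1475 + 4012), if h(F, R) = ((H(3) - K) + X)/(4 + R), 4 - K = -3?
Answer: -945688/570825 ≈ -1.6567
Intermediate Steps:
K = 7 (K = 4 - 1*(-3) = 4 + 3 = 7)
H(j) = 1 (H(j) = 3 - 2 = 1)
X = 5/3 (X = -(1 - 1*6)/3 = -(1 - 6)/3 = -⅓*(-5) = 5/3 ≈ 1.6667)
h(F, R) = -13/(3*(4 + R)) (h(F, R) = ((1 - 1*7) + 5/3)/(4 + R) = ((1 - 7) + 5/3)/(4 + R) = (-6 + 5/3)/(4 + R) = -13/(3*(4 + R)))
(-4203 + h(-59, 71))/(-1475 + 4012) = (-4203 - 13/(12 + 3*71))/(-1475 + 4012) = (-4203 - 13/(12 + 213))/2537 = (-4203 - 13/225)*(1/2537) = -945688/225*1/2537 = -945688/570825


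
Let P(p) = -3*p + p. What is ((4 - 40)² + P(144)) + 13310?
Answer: 14318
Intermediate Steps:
P(p) = -2*p
((4 - 40)² + P(144)) + 13310 = ((4 - 40)² - 2*144) + 13310 = ((-36)² - 288) + 13310 = (1296 - 288) + 13310 = 1008 + 13310 = 14318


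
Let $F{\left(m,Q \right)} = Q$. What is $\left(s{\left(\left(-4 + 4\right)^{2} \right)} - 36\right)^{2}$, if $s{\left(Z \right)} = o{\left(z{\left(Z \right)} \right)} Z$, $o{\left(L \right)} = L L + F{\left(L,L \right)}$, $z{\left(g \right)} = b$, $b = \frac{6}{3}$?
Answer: $1296$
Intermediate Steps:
$b = 2$ ($b = 6 \cdot \frac{1}{3} = 2$)
$z{\left(g \right)} = 2$
$o{\left(L \right)} = L + L^{2}$ ($o{\left(L \right)} = L L + L = L^{2} + L = L + L^{2}$)
$s{\left(Z \right)} = 6 Z$ ($s{\left(Z \right)} = 2 \left(1 + 2\right) Z = 2 \cdot 3 Z = 6 Z$)
$\left(s{\left(\left(-4 + 4\right)^{2} \right)} - 36\right)^{2} = \left(6 \left(-4 + 4\right)^{2} - 36\right)^{2} = \left(6 \cdot 0^{2} - 36\right)^{2} = \left(6 \cdot 0 - 36\right)^{2} = \left(0 - 36\right)^{2} = \left(-36\right)^{2} = 1296$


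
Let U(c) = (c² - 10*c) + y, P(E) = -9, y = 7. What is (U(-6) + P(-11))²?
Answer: 8836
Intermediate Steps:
U(c) = 7 + c² - 10*c (U(c) = (c² - 10*c) + 7 = 7 + c² - 10*c)
(U(-6) + P(-11))² = ((7 + (-6)² - 10*(-6)) - 9)² = ((7 + 36 + 60) - 9)² = (103 - 9)² = 94² = 8836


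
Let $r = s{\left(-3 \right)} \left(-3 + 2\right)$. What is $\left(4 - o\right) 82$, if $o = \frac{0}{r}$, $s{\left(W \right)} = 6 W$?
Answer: $328$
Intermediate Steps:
$r = 18$ ($r = 6 \left(-3\right) \left(-3 + 2\right) = \left(-18\right) \left(-1\right) = 18$)
$o = 0$ ($o = \frac{0}{18} = 0 \cdot \frac{1}{18} = 0$)
$\left(4 - o\right) 82 = \left(4 - 0\right) 82 = \left(4 + 0\right) 82 = 4 \cdot 82 = 328$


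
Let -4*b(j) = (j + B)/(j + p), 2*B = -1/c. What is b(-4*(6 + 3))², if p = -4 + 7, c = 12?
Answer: 748225/10036224 ≈ 0.074552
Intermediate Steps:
B = -1/24 (B = (-1/12)/2 = (-1*1/12)/2 = (½)*(-1/12) = -1/24 ≈ -0.041667)
p = 3
b(j) = -(-1/24 + j)/(4*(3 + j)) (b(j) = -(j - 1/24)/(4*(j + 3)) = -(-1/24 + j)/(4*(3 + j)))
b(-4*(6 + 3))² = ((1 - (-96)*(6 + 3))/(96*(3 - 4*(6 + 3))))² = ((1 - (-96)*9)/(96*(3 - 4*9)))² = ((1 - 24*(-36))/(96*(3 - 36)))² = ((1/96)*(1 + 864)/(-33))² = ((1/96)*(-1/33)*865)² = (-865/3168)² = 748225/10036224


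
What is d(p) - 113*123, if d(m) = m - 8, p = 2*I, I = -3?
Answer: -13913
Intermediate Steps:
p = -6 (p = 2*(-3) = -6)
d(m) = -8 + m
d(p) - 113*123 = (-8 - 6) - 113*123 = -14 - 13899 = -13913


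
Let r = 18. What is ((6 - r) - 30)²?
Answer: 1764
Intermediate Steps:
((6 - r) - 30)² = ((6 - 1*18) - 30)² = ((6 - 18) - 30)² = (-12 - 30)² = (-42)² = 1764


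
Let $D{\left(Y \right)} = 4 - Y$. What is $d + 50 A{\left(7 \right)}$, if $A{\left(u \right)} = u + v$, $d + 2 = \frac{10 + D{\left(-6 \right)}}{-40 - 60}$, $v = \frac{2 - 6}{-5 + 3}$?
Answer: $\frac{2239}{5} \approx 447.8$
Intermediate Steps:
$v = 2$ ($v = - \frac{4}{-2} = \left(-4\right) \left(- \frac{1}{2}\right) = 2$)
$d = - \frac{11}{5}$ ($d = -2 + \frac{10 + \left(4 - -6\right)}{-40 - 60} = -2 + \frac{10 + \left(4 + 6\right)}{-100} = -2 + \left(10 + 10\right) \left(- \frac{1}{100}\right) = -2 + 20 \left(- \frac{1}{100}\right) = -2 - \frac{1}{5} = - \frac{11}{5} \approx -2.2$)
$A{\left(u \right)} = 2 + u$ ($A{\left(u \right)} = u + 2 = 2 + u$)
$d + 50 A{\left(7 \right)} = - \frac{11}{5} + 50 \left(2 + 7\right) = - \frac{11}{5} + 50 \cdot 9 = - \frac{11}{5} + 450 = \frac{2239}{5}$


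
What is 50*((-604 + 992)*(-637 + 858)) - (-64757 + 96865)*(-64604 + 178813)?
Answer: -3662735172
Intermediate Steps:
50*((-604 + 992)*(-637 + 858)) - (-64757 + 96865)*(-64604 + 178813) = 50*(388*221) - 32108*114209 = 50*85748 - 1*3667022572 = 4287400 - 3667022572 = -3662735172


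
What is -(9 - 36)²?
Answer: -729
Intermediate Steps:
-(9 - 36)² = -1*(-27)² = -1*729 = -729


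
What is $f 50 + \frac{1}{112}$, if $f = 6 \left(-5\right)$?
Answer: $- \frac{167999}{112} \approx -1500.0$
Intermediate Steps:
$f = -30$
$f 50 + \frac{1}{112} = \left(-30\right) 50 + \frac{1}{112} = -1500 + \frac{1}{112} = - \frac{167999}{112}$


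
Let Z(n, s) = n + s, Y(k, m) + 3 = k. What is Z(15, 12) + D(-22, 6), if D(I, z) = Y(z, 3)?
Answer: 30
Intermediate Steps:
Y(k, m) = -3 + k
D(I, z) = -3 + z
Z(15, 12) + D(-22, 6) = (15 + 12) + (-3 + 6) = 27 + 3 = 30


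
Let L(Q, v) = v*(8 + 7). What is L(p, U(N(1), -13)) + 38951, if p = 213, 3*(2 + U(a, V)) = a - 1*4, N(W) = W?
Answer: 38906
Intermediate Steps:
U(a, V) = -10/3 + a/3 (U(a, V) = -2 + (a - 1*4)/3 = -2 + (a - 4)/3 = -2 + (-4 + a)/3 = -2 + (-4/3 + a/3) = -10/3 + a/3)
L(Q, v) = 15*v (L(Q, v) = v*15 = 15*v)
L(p, U(N(1), -13)) + 38951 = 15*(-10/3 + (1/3)*1) + 38951 = 15*(-10/3 + 1/3) + 38951 = 15*(-3) + 38951 = -45 + 38951 = 38906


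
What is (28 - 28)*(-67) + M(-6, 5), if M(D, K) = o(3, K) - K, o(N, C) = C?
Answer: 0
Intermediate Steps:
M(D, K) = 0 (M(D, K) = K - K = 0)
(28 - 28)*(-67) + M(-6, 5) = (28 - 28)*(-67) + 0 = 0*(-67) + 0 = 0 + 0 = 0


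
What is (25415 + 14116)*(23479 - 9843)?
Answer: 539044716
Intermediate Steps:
(25415 + 14116)*(23479 - 9843) = 39531*13636 = 539044716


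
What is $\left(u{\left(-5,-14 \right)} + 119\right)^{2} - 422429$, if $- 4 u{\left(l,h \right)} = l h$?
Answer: $- \frac{1648507}{4} \approx -4.1213 \cdot 10^{5}$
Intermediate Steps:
$u{\left(l,h \right)} = - \frac{h l}{4}$ ($u{\left(l,h \right)} = - \frac{l h}{4} = - \frac{h l}{4}$)
$\left(u{\left(-5,-14 \right)} + 119\right)^{2} - 422429 = \left(\left(- \frac{1}{4}\right) \left(-14\right) \left(-5\right) + 119\right)^{2} - 422429 = \left(- \frac{35}{2} + 119\right)^{2} - 422429 = \left(\frac{203}{2}\right)^{2} - 422429 = \frac{41209}{4} - 422429 = - \frac{1648507}{4}$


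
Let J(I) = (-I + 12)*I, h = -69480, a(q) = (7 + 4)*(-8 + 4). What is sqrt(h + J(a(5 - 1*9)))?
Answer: 46*I*sqrt(34) ≈ 268.22*I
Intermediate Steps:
a(q) = -44 (a(q) = 11*(-4) = -44)
J(I) = I*(12 - I) (J(I) = (12 - I)*I = I*(12 - I))
sqrt(h + J(a(5 - 1*9))) = sqrt(-69480 - 44*(12 - 1*(-44))) = sqrt(-69480 - 44*(12 + 44)) = sqrt(-69480 - 44*56) = sqrt(-69480 - 2464) = sqrt(-71944) = 46*I*sqrt(34)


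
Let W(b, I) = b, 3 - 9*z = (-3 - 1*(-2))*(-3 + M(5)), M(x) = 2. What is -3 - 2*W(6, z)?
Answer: -15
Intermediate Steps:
z = 2/9 (z = ⅓ - (-3 - 1*(-2))*(-3 + 2)/9 = ⅓ - (-3 + 2)*(-1)/9 = ⅓ - (-1)*(-1)/9 = ⅓ - ⅑*1 = ⅓ - ⅑ = 2/9 ≈ 0.22222)
-3 - 2*W(6, z) = -3 - 2*6 = -3 - 12 = -15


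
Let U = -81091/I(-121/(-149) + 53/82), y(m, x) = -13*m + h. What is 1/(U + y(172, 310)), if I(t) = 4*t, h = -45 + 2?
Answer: -35638/576603921 ≈ -6.1807e-5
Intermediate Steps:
h = -43
y(m, x) = -43 - 13*m (y(m, x) = -13*m - 43 = -43 - 13*m)
U = -495384919/35638 (U = -81091*1/(4*(-121/(-149) + 53/82)) = -81091*1/(4*(-121*(-1/149) + 53*(1/82))) = -81091*1/(4*(121/149 + 53/82)) = -81091/(4*(17819/12218)) = -81091/35638/6109 = -81091*6109/35638 = -495384919/35638 ≈ -13900.)
1/(U + y(172, 310)) = 1/(-495384919/35638 + (-43 - 13*172)) = 1/(-495384919/35638 + (-43 - 2236)) = 1/(-495384919/35638 - 2279) = 1/(-576603921/35638) = -35638/576603921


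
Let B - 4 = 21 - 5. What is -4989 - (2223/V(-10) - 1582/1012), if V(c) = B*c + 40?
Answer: -201329021/40480 ≈ -4973.5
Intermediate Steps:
B = 20 (B = 4 + (21 - 5) = 4 + 16 = 20)
V(c) = 40 + 20*c (V(c) = 20*c + 40 = 40 + 20*c)
-4989 - (2223/V(-10) - 1582/1012) = -4989 - (2223/(40 + 20*(-10)) - 1582/1012) = -4989 - (2223/(40 - 200) - 1582*1/1012) = -4989 - (2223/(-160) - 791/506) = -4989 - (2223*(-1/160) - 791/506) = -4989 - (-2223/160 - 791/506) = -4989 - 1*(-625699/40480) = -4989 + 625699/40480 = -201329021/40480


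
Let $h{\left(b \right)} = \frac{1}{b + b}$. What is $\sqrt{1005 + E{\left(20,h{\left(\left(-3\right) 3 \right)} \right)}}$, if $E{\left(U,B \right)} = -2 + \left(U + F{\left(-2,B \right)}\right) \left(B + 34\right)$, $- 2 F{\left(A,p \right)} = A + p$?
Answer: $\frac{\sqrt{2224942}}{36} \approx 41.434$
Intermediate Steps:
$F{\left(A,p \right)} = - \frac{A}{2} - \frac{p}{2}$ ($F{\left(A,p \right)} = - \frac{A + p}{2} = - \frac{A}{2} - \frac{p}{2}$)
$h{\left(b \right)} = \frac{1}{2 b}$
$E{\left(U,B \right)} = -2 + \left(34 + B\right) \left(1 + U - \frac{B}{2}\right)$ ($E{\left(U,B \right)} = -2 + \left(U - \left(-1 + \frac{B}{2}\right)\right) \left(B + 34\right) = -2 + \left(U - \left(-1 + \frac{B}{2}\right)\right) \left(34 + B\right) = -2 + \left(1 + U - \frac{B}{2}\right) \left(34 + B\right) = -2 + \left(34 + B\right) \left(1 + U - \frac{B}{2}\right)$)
$\sqrt{1005 + E{\left(20,h{\left(\left(-3\right) 3 \right)} \right)}} = \sqrt{1005 + \left(32 - 16 \frac{1}{2 \left(\left(-3\right) 3\right)} + 34 \cdot 20 - \frac{\left(\frac{1}{2 \left(\left(-3\right) 3\right)}\right)^{2}}{2} + \frac{1}{2 \left(\left(-3\right) 3\right)} 20\right)} = \sqrt{1005 + \left(32 - 16 \frac{1}{2 \left(-9\right)} + 680 - \frac{\left(\frac{1}{2 \left(-9\right)}\right)^{2}}{2} + \frac{1}{2 \left(-9\right)} 20\right)} = \sqrt{1005 + \left(32 - 16 \cdot \frac{1}{2} \left(- \frac{1}{9}\right) + 680 - \frac{\left(\frac{1}{2} \left(- \frac{1}{9}\right)\right)^{2}}{2} + \frac{1}{2} \left(- \frac{1}{9}\right) 20\right)} = \sqrt{1005 - \left(- \frac{6406}{9} + \frac{1}{648}\right)} = \sqrt{1005 + \left(32 + \frac{8}{9} + 680 - \frac{1}{648} - \frac{10}{9}\right)} = \sqrt{1005 + \frac{461231}{648}} = \sqrt{\frac{1112471}{648}} = \frac{\sqrt{2224942}}{36}$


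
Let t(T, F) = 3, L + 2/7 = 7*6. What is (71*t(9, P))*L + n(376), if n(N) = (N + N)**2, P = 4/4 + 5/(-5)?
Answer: 4020724/7 ≈ 5.7439e+5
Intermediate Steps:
P = 0 (P = 4*(1/4) + 5*(-1/5) = 1 - 1 = 0)
L = 292/7 (L = -2/7 + 7*6 = -2/7 + 42 = 292/7 ≈ 41.714)
n(N) = 4*N**2 (n(N) = (2*N)**2 = 4*N**2)
(71*t(9, P))*L + n(376) = (71*3)*(292/7) + 4*376**2 = 213*(292/7) + 4*141376 = 62196/7 + 565504 = 4020724/7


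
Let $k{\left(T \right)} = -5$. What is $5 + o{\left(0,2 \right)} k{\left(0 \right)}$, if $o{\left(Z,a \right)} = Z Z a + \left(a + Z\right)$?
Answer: $-5$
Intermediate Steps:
$o{\left(Z,a \right)} = Z + a + a Z^{2}$ ($o{\left(Z,a \right)} = Z^{2} a + \left(Z + a\right) = a Z^{2} + \left(Z + a\right) = Z + a + a Z^{2}$)
$5 + o{\left(0,2 \right)} k{\left(0 \right)} = 5 + \left(0 + 2 + 2 \cdot 0^{2}\right) \left(-5\right) = 5 + \left(0 + 2 + 2 \cdot 0\right) \left(-5\right) = 5 + \left(0 + 2 + 0\right) \left(-5\right) = 5 + 2 \left(-5\right) = 5 - 10 = -5$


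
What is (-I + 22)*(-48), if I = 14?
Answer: -384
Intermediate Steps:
(-I + 22)*(-48) = (-1*14 + 22)*(-48) = (-14 + 22)*(-48) = 8*(-48) = -384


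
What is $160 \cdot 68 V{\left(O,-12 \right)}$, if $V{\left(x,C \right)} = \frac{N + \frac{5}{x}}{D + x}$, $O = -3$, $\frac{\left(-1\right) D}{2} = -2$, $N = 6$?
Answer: $\frac{141440}{3} \approx 47147.0$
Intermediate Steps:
$D = 4$ ($D = \left(-2\right) \left(-2\right) = 4$)
$V{\left(x,C \right)} = \frac{6 + \frac{5}{x}}{4 + x}$
$160 \cdot 68 V{\left(O,-12 \right)} = 160 \cdot 68 \frac{5 + 6 \left(-3\right)}{\left(-3\right) \left(4 - 3\right)} = 10880 \left(- \frac{5 - 18}{3 \cdot 1}\right) = 10880 \left(\left(- \frac{1}{3}\right) 1 \left(-13\right)\right) = 10880 \cdot \frac{13}{3} = \frac{141440}{3}$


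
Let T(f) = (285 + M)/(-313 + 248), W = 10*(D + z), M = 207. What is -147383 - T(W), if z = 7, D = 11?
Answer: -9579403/65 ≈ -1.4738e+5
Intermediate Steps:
W = 180 (W = 10*(11 + 7) = 10*18 = 180)
T(f) = -492/65 (T(f) = (285 + 207)/(-313 + 248) = 492/(-65) = 492*(-1/65) = -492/65)
-147383 - T(W) = -147383 - 1*(-492/65) = -147383 + 492/65 = -9579403/65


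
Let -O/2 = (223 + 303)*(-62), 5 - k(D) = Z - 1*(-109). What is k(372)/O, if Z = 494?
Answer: -299/32612 ≈ -0.0091684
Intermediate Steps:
k(D) = -598 (k(D) = 5 - (494 - 1*(-109)) = 5 - (494 + 109) = 5 - 1*603 = 5 - 603 = -598)
O = 65224 (O = -2*(223 + 303)*(-62) = -1052*(-62) = -2*(-32612) = 65224)
k(372)/O = -598/65224 = -598*1/65224 = -299/32612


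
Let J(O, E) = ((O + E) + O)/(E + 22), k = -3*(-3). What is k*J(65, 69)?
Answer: 1791/91 ≈ 19.681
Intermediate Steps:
k = 9
J(O, E) = (E + 2*O)/(22 + E) (J(O, E) = ((E + O) + O)/(22 + E) = (E + 2*O)/(22 + E))
k*J(65, 69) = 9*((69 + 2*65)/(22 + 69)) = 9*((69 + 130)/91) = 9*((1/91)*199) = 9*(199/91) = 1791/91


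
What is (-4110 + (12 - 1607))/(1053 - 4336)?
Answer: 815/469 ≈ 1.7377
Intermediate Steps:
(-4110 + (12 - 1607))/(1053 - 4336) = (-4110 - 1595)/(-3283) = -5705*(-1/3283) = 815/469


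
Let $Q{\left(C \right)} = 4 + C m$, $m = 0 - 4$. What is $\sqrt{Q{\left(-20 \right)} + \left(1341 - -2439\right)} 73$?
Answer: $146 \sqrt{966} \approx 4537.8$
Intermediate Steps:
$m = -4$
$Q{\left(C \right)} = 4 - 4 C$ ($Q{\left(C \right)} = 4 + C \left(-4\right) = 4 - 4 C$)
$\sqrt{Q{\left(-20 \right)} + \left(1341 - -2439\right)} 73 = \sqrt{\left(4 - -80\right) + \left(1341 - -2439\right)} 73 = \sqrt{\left(4 + 80\right) + \left(1341 + 2439\right)} 73 = \sqrt{84 + 3780} \cdot 73 = \sqrt{3864} \cdot 73 = 2 \sqrt{966} \cdot 73 = 146 \sqrt{966}$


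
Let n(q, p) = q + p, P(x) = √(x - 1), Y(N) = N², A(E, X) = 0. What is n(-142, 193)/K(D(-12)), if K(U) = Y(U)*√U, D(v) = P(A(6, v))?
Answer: 51*I^(3/2) ≈ -36.062 + 36.062*I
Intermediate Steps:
P(x) = √(-1 + x)
n(q, p) = p + q
D(v) = I (D(v) = √(-1 + 0) = √(-1) = I)
K(U) = U^(5/2) (K(U) = U²*√U = U^(5/2))
n(-142, 193)/K(D(-12)) = (193 - 142)/(I^(5/2)) = 51/((-√I)) = 51*I^(3/2)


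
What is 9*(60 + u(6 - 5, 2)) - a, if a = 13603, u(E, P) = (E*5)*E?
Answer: -13018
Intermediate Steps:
u(E, P) = 5*E² (u(E, P) = (5*E)*E = 5*E²)
9*(60 + u(6 - 5, 2)) - a = 9*(60 + 5*(6 - 5)²) - 1*13603 = 9*(60 + 5*1²) - 13603 = 9*(60 + 5*1) - 13603 = 9*(60 + 5) - 13603 = 9*65 - 13603 = 585 - 13603 = -13018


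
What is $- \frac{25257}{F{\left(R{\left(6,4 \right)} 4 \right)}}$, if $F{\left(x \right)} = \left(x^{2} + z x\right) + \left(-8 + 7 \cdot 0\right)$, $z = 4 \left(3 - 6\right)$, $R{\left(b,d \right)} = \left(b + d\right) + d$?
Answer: $- \frac{25257}{2456} \approx -10.284$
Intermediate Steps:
$R{\left(b,d \right)} = b + 2 d$
$z = -12$ ($z = 4 \left(-3\right) = -12$)
$F{\left(x \right)} = -8 + x^{2} - 12 x$ ($F{\left(x \right)} = \left(x^{2} - 12 x\right) + \left(-8 + 7 \cdot 0\right) = \left(x^{2} - 12 x\right) + \left(-8 + 0\right) = \left(x^{2} - 12 x\right) - 8 = -8 + x^{2} - 12 x$)
$- \frac{25257}{F{\left(R{\left(6,4 \right)} 4 \right)}} = - \frac{25257}{-8 + \left(\left(6 + 2 \cdot 4\right) 4\right)^{2} - 12 \left(6 + 2 \cdot 4\right) 4} = - \frac{25257}{-8 + \left(\left(6 + 8\right) 4\right)^{2} - 12 \left(6 + 8\right) 4} = - \frac{25257}{-8 + \left(14 \cdot 4\right)^{2} - 12 \cdot 14 \cdot 4} = - \frac{25257}{-8 + 56^{2} - 672} = - \frac{25257}{-8 + 3136 - 672} = - \frac{25257}{2456}$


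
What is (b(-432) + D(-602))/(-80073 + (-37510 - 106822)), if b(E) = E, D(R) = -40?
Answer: 472/224405 ≈ 0.0021033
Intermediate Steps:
(b(-432) + D(-602))/(-80073 + (-37510 - 106822)) = (-432 - 40)/(-80073 + (-37510 - 106822)) = -472/(-80073 - 144332) = -472/(-224405) = -472*(-1/224405) = 472/224405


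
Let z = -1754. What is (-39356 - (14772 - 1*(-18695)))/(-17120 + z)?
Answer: 72823/18874 ≈ 3.8584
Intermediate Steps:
(-39356 - (14772 - 1*(-18695)))/(-17120 + z) = (-39356 - (14772 - 1*(-18695)))/(-17120 - 1754) = (-39356 - (14772 + 18695))/(-18874) = (-39356 - 1*33467)*(-1/18874) = (-39356 - 33467)*(-1/18874) = -72823*(-1/18874) = 72823/18874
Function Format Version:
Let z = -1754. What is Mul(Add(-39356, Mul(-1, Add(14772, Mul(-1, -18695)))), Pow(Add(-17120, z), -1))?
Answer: Rational(72823, 18874) ≈ 3.8584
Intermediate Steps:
Mul(Add(-39356, Mul(-1, Add(14772, Mul(-1, -18695)))), Pow(Add(-17120, z), -1)) = Mul(Add(-39356, Mul(-1, Add(14772, Mul(-1, -18695)))), Pow(Add(-17120, -1754), -1)) = Mul(Add(-39356, Mul(-1, Add(14772, 18695))), Pow(-18874, -1)) = Mul(Add(-39356, Mul(-1, 33467)), Rational(-1, 18874)) = Mul(Add(-39356, -33467), Rational(-1, 18874)) = Mul(-72823, Rational(-1, 18874)) = Rational(72823, 18874)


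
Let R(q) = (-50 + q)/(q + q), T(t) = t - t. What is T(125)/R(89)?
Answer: 0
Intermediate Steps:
T(t) = 0
R(q) = (-50 + q)/(2*q) (R(q) = (-50 + q)/((2*q)) = (-50 + q)*(1/(2*q)) = (-50 + q)/(2*q))
T(125)/R(89) = 0/(((½)*(-50 + 89)/89)) = 0/(((½)*(1/89)*39)) = 0/(39/178) = 0*(178/39) = 0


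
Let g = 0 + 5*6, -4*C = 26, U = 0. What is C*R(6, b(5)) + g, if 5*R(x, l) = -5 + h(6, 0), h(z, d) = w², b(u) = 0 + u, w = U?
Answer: 73/2 ≈ 36.500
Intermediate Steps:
w = 0
b(u) = u
h(z, d) = 0 (h(z, d) = 0² = 0)
R(x, l) = -1 (R(x, l) = (-5 + 0)/5 = (⅕)*(-5) = -1)
C = -13/2 (C = -¼*26 = -13/2 ≈ -6.5000)
g = 30 (g = 0 + 30 = 30)
C*R(6, b(5)) + g = -13/2*(-1) + 30 = 13/2 + 30 = 73/2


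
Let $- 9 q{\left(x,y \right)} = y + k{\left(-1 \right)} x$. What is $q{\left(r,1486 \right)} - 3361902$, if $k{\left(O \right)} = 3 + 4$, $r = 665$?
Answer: $- \frac{10087753}{3} \approx -3.3626 \cdot 10^{6}$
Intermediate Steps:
$k{\left(O \right)} = 7$
$q{\left(x,y \right)} = - \frac{7 x}{9} - \frac{y}{9}$ ($q{\left(x,y \right)} = - \frac{y + 7 x}{9} = - \frac{7 x}{9} - \frac{y}{9}$)
$q{\left(r,1486 \right)} - 3361902 = \left(\left(- \frac{7}{9}\right) 665 - \frac{1486}{9}\right) - 3361902 = \left(- \frac{4655}{9} - \frac{1486}{9}\right) - 3361902 = - \frac{2047}{3} - 3361902 = - \frac{10087753}{3}$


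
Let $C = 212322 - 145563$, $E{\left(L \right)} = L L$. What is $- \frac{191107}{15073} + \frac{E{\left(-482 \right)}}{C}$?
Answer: $- \frac{9256292561}{1006258407} \approx -9.1987$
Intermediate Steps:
$E{\left(L \right)} = L^{2}$
$C = 66759$ ($C = 212322 - 145563 = 66759$)
$- \frac{191107}{15073} + \frac{E{\left(-482 \right)}}{C} = - \frac{191107}{15073} + \frac{\left(-482\right)^{2}}{66759} = \left(-191107\right) \frac{1}{15073} + 232324 \cdot \frac{1}{66759} = - \frac{191107}{15073} + \frac{232324}{66759} = - \frac{9256292561}{1006258407}$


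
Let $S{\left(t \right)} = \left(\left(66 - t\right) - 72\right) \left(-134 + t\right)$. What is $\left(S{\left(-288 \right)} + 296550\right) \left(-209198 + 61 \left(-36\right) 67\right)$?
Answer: $-63264966180$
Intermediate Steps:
$S{\left(t \right)} = \left(-134 + t\right) \left(-6 - t\right)$ ($S{\left(t \right)} = \left(-6 - t\right) \left(-134 + t\right) = \left(-134 + t\right) \left(-6 - t\right)$)
$\left(S{\left(-288 \right)} + 296550\right) \left(-209198 + 61 \left(-36\right) 67\right) = \left(\left(804 - \left(-288\right)^{2} + 128 \left(-288\right)\right) + 296550\right) \left(-209198 + 61 \left(-36\right) 67\right) = \left(\left(804 - 82944 - 36864\right) + 296550\right) \left(-209198 - 147132\right) = \left(-119004 + 296550\right) \left(-356330\right) = 177546 \left(-356330\right) = -63264966180$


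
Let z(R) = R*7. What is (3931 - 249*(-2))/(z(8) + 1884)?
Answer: 4429/1940 ≈ 2.2830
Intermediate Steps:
z(R) = 7*R
(3931 - 249*(-2))/(z(8) + 1884) = (3931 - 249*(-2))/(7*8 + 1884) = (3931 + 498)/(56 + 1884) = 4429/1940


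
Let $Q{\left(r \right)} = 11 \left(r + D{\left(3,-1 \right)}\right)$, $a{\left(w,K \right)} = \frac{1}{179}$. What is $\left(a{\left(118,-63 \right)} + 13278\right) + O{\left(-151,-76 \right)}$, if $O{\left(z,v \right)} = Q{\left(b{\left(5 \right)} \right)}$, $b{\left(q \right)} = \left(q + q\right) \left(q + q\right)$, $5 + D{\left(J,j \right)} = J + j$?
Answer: $\frac{2567756}{179} \approx 14345.0$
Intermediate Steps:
$D{\left(J,j \right)} = -5 + J + j$ ($D{\left(J,j \right)} = -5 + \left(J + j\right) = -5 + J + j$)
$a{\left(w,K \right)} = \frac{1}{179}$
$b{\left(q \right)} = 4 q^{2}$ ($b{\left(q \right)} = 2 q 2 q = 4 q^{2}$)
$Q{\left(r \right)} = -33 + 11 r$ ($Q{\left(r \right)} = 11 \left(r - 3\right) = 11 \left(-3 + r\right) = -33 + 11 r$)
$O{\left(z,v \right)} = 1067$ ($O{\left(z,v \right)} = -33 + 11 \cdot 4 \cdot 5^{2} = -33 + 11 \cdot 4 \cdot 25 = -33 + 11 \cdot 100 = -33 + 1100 = 1067$)
$\left(a{\left(118,-63 \right)} + 13278\right) + O{\left(-151,-76 \right)} = \left(\frac{1}{179} + 13278\right) + 1067 = \frac{2376763}{179} + 1067 = \frac{2567756}{179}$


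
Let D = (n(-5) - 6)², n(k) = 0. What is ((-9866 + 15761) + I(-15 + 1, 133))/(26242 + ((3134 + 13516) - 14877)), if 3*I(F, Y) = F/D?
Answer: 318323/1512810 ≈ 0.21042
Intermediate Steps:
D = 36 (D = (0 - 6)² = (-6)² = 36)
I(F, Y) = F/108 (I(F, Y) = (F/36)/3 = F/108)
((-9866 + 15761) + I(-15 + 1, 133))/(26242 + ((3134 + 13516) - 14877)) = ((-9866 + 15761) + (-15 + 1)/108)/(26242 + ((3134 + 13516) - 14877)) = (5895 + (1/108)*(-14))/(26242 + (16650 - 14877)) = (5895 - 7/54)/(26242 + 1773) = (318323/54)/28015 = (318323/54)*(1/28015) = 318323/1512810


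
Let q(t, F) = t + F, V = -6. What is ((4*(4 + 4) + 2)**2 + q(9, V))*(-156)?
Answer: -180804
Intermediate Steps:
q(t, F) = F + t
((4*(4 + 4) + 2)**2 + q(9, V))*(-156) = ((4*(4 + 4) + 2)**2 + (-6 + 9))*(-156) = ((4*8 + 2)**2 + 3)*(-156) = ((32 + 2)**2 + 3)*(-156) = (34**2 + 3)*(-156) = (1156 + 3)*(-156) = 1159*(-156) = -180804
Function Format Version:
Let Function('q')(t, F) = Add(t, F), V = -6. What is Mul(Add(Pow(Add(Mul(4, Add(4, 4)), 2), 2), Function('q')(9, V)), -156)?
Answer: -180804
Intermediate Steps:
Function('q')(t, F) = Add(F, t)
Mul(Add(Pow(Add(Mul(4, Add(4, 4)), 2), 2), Function('q')(9, V)), -156) = Mul(Add(Pow(Add(Mul(4, Add(4, 4)), 2), 2), Add(-6, 9)), -156) = Mul(Add(Pow(Add(Mul(4, 8), 2), 2), 3), -156) = Mul(Add(Pow(Add(32, 2), 2), 3), -156) = Mul(Add(Pow(34, 2), 3), -156) = Mul(Add(1156, 3), -156) = Mul(1159, -156) = -180804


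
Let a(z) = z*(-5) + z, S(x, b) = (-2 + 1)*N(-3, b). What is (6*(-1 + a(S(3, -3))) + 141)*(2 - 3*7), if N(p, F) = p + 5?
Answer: -3477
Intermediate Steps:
N(p, F) = 5 + p
S(x, b) = -2 (S(x, b) = (-2 + 1)*(5 - 3) = -1*2 = -2)
a(z) = -4*z (a(z) = -5*z + z = -4*z)
(6*(-1 + a(S(3, -3))) + 141)*(2 - 3*7) = (6*(-1 - 4*(-2)) + 141)*(2 - 3*7) = (6*(-1 + 8) + 141)*(2 - 21) = (6*7 + 141)*(-19) = (42 + 141)*(-19) = 183*(-19) = -3477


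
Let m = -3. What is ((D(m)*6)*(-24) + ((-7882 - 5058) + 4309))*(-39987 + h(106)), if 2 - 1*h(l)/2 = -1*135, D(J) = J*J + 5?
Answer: 422824311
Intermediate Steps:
D(J) = 5 + J² (D(J) = J² + 5 = 5 + J²)
h(l) = 274 (h(l) = 4 - (-2)*135 = 4 - 2*(-135) = 4 + 270 = 274)
((D(m)*6)*(-24) + ((-7882 - 5058) + 4309))*(-39987 + h(106)) = (((5 + (-3)²)*6)*(-24) + ((-7882 - 5058) + 4309))*(-39987 + 274) = (((5 + 9)*6)*(-24) + (-12940 + 4309))*(-39713) = ((14*6)*(-24) - 8631)*(-39713) = (84*(-24) - 8631)*(-39713) = (-2016 - 8631)*(-39713) = -10647*(-39713) = 422824311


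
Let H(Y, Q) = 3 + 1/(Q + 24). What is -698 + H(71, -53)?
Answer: -20156/29 ≈ -695.03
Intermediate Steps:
H(Y, Q) = 3 + 1/(24 + Q)
-698 + H(71, -53) = -698 + (73 + 3*(-53))/(24 - 53) = -698 + (73 - 159)/(-29) = -698 - 1/29*(-86) = -698 + 86/29 = -20156/29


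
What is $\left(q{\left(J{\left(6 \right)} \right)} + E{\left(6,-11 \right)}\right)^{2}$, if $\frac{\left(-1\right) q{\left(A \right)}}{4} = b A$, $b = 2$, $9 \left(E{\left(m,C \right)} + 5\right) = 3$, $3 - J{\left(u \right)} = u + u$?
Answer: $\frac{40804}{9} \approx 4533.8$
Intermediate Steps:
$J{\left(u \right)} = 3 - 2 u$ ($J{\left(u \right)} = 3 - \left(u + u\right) = 3 - 2 u$)
$E{\left(m,C \right)} = - \frac{14}{3}$ ($E{\left(m,C \right)} = -5 + \frac{1}{9} \cdot 3 = -5 + \frac{1}{3} = - \frac{14}{3}$)
$q{\left(A \right)} = - 8 A$ ($q{\left(A \right)} = - 4 \cdot 2 A = - 8 A$)
$\left(q{\left(J{\left(6 \right)} \right)} + E{\left(6,-11 \right)}\right)^{2} = \left(- 8 \left(3 - 12\right) - \frac{14}{3}\right)^{2} = \left(\left(-8\right) \left(-9\right) - \frac{14}{3}\right)^{2} = \left(72 - \frac{14}{3}\right)^{2} = \left(\frac{202}{3}\right)^{2} = \frac{40804}{9}$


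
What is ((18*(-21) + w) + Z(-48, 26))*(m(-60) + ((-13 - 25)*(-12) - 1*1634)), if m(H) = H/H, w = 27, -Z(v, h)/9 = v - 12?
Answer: -222453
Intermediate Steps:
Z(v, h) = 108 - 9*v (Z(v, h) = -9*(v - 12) = -9*(-12 + v) = 108 - 9*v)
m(H) = 1
((18*(-21) + w) + Z(-48, 26))*(m(-60) + ((-13 - 25)*(-12) - 1*1634)) = ((18*(-21) + 27) + (108 - 9*(-48)))*(1 + ((-13 - 25)*(-12) - 1*1634)) = ((-378 + 27) + (108 + 432))*(1 + (-38*(-12) - 1634)) = (-351 + 540)*(1 + (456 - 1634)) = 189*(1 - 1178) = 189*(-1177) = -222453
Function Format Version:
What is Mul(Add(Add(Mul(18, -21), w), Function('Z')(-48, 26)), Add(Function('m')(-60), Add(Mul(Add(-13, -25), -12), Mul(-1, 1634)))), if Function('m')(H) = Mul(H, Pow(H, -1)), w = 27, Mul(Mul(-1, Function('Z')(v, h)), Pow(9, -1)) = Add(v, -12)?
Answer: -222453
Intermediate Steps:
Function('Z')(v, h) = Add(108, Mul(-9, v)) (Function('Z')(v, h) = Mul(-9, Add(v, -12)) = Mul(-9, Add(-12, v)) = Add(108, Mul(-9, v)))
Function('m')(H) = 1
Mul(Add(Add(Mul(18, -21), w), Function('Z')(-48, 26)), Add(Function('m')(-60), Add(Mul(Add(-13, -25), -12), Mul(-1, 1634)))) = Mul(Add(Add(Mul(18, -21), 27), Add(108, Mul(-9, -48))), Add(1, Add(Mul(Add(-13, -25), -12), Mul(-1, 1634)))) = Mul(Add(Add(-378, 27), Add(108, 432)), Add(1, Add(Mul(-38, -12), -1634))) = Mul(Add(-351, 540), Add(1, Add(456, -1634))) = Mul(189, Add(1, -1178)) = Mul(189, -1177) = -222453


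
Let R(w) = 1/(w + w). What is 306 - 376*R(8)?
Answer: 565/2 ≈ 282.50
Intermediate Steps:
R(w) = 1/(2*w)
306 - 376*R(8) = 306 - 188/8 = 306 - 376*1/16 = 306 - 47/2 = 565/2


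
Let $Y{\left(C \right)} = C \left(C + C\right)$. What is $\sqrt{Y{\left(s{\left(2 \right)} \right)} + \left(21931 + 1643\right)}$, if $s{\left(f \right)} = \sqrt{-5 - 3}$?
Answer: $\sqrt{23558} \approx 153.49$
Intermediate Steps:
$s{\left(f \right)} = 2 i \sqrt{2}$ ($s{\left(f \right)} = \sqrt{-8} = 2 i \sqrt{2}$)
$Y{\left(C \right)} = 2 C^{2}$ ($Y{\left(C \right)} = C 2 C = 2 C^{2}$)
$\sqrt{Y{\left(s{\left(2 \right)} \right)} + \left(21931 + 1643\right)} = \sqrt{2 \left(2 i \sqrt{2}\right)^{2} + \left(21931 + 1643\right)} = \sqrt{2 \left(-8\right) + 23574} = \sqrt{-16 + 23574} = \sqrt{23558}$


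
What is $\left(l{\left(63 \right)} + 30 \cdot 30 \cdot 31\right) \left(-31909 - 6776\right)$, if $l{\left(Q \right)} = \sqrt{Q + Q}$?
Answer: $-1079311500 - 116055 \sqrt{14} \approx -1.0797 \cdot 10^{9}$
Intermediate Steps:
$l{\left(Q \right)} = \sqrt{2} \sqrt{Q}$ ($l{\left(Q \right)} = \sqrt{2 Q} = \sqrt{2} \sqrt{Q}$)
$\left(l{\left(63 \right)} + 30 \cdot 30 \cdot 31\right) \left(-31909 - 6776\right) = \left(\sqrt{2} \sqrt{63} + 30 \cdot 30 \cdot 31\right) \left(-31909 - 6776\right) = \left(\sqrt{2} \cdot 3 \sqrt{7} + 900 \cdot 31\right) \left(-38685\right) = \left(3 \sqrt{14} + 27900\right) \left(-38685\right) = \left(27900 + 3 \sqrt{14}\right) \left(-38685\right) = -1079311500 - 116055 \sqrt{14}$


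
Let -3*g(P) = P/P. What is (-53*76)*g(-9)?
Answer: 4028/3 ≈ 1342.7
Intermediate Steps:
g(P) = -⅓ (g(P) = -P/(3*P) = -⅓*1 = -⅓)
(-53*76)*g(-9) = -53*76*(-⅓) = -4028*(-⅓) = 4028/3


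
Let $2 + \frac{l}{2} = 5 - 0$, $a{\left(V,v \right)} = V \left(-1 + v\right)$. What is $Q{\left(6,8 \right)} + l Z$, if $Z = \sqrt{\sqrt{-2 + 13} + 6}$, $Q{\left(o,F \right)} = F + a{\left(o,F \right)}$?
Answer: $50 + 6 \sqrt{6 + \sqrt{11}} \approx 68.314$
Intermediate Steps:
$Q{\left(o,F \right)} = F + o \left(-1 + F\right)$
$l = 6$ ($l = -4 + 2 \left(5 - 0\right) = -4 + 2 \left(5 + 0\right) = -4 + 2 \cdot 5 = -4 + 10 = 6$)
$Z = \sqrt{6 + \sqrt{11}}$ ($Z = \sqrt{\sqrt{11} + 6} = \sqrt{6 + \sqrt{11}} \approx 3.0523$)
$Q{\left(6,8 \right)} + l Z = \left(8 + 6 \left(-1 + 8\right)\right) + 6 \sqrt{6 + \sqrt{11}} = \left(8 + 6 \cdot 7\right) + 6 \sqrt{6 + \sqrt{11}} = \left(8 + 42\right) + 6 \sqrt{6 + \sqrt{11}} = 50 + 6 \sqrt{6 + \sqrt{11}}$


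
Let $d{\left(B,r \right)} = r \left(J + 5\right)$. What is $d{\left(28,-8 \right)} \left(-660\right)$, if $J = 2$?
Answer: $36960$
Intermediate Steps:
$d{\left(B,r \right)} = 7 r$ ($d{\left(B,r \right)} = r \left(2 + 5\right) = r 7 = 7 r$)
$d{\left(28,-8 \right)} \left(-660\right) = 7 \left(-8\right) \left(-660\right) = \left(-56\right) \left(-660\right) = 36960$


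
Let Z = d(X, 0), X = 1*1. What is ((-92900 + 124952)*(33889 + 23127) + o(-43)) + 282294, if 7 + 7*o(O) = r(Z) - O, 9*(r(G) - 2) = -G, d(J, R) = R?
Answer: 12794313920/7 ≈ 1.8278e+9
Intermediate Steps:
X = 1
Z = 0
r(G) = 2 - G/9 (r(G) = 2 + (-G)/9 = 2 - G/9)
o(O) = -5/7 - O/7 (o(O) = -1 + ((2 - ⅑*0) - O)/7 = -1 + ((2 + 0) - O)/7 = -1 + (2 - O)/7 = -1 + (2/7 - O/7) = -5/7 - O/7)
((-92900 + 124952)*(33889 + 23127) + o(-43)) + 282294 = ((-92900 + 124952)*(33889 + 23127) + (-5/7 - ⅐*(-43))) + 282294 = (32052*57016 + (-5/7 + 43/7)) + 282294 = (1827476832 + 38/7) + 282294 = 12792337862/7 + 282294 = 12794313920/7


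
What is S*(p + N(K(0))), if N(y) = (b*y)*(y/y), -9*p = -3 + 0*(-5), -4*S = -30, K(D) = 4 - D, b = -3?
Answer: -175/2 ≈ -87.500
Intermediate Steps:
S = 15/2 (S = -¼*(-30) = 15/2 ≈ 7.5000)
p = ⅓ (p = -(-3 + 0*(-5))/9 = -(-3 + 0)/9 = -⅑*(-3) = ⅓ ≈ 0.33333)
N(y) = -3*y (N(y) = (-3*y)*(y/y) = -3*y*1 = -3*y)
S*(p + N(K(0))) = 15*(⅓ - 3*(4 - 1*0))/2 = 15*(⅓ - 3*(4 + 0))/2 = 15*(⅓ - 3*4)/2 = 15*(⅓ - 12)/2 = (15/2)*(-35/3) = -175/2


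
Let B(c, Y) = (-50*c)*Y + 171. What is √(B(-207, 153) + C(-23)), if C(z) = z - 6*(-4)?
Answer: √1583722 ≈ 1258.5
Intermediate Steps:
B(c, Y) = 171 - 50*Y*c (B(c, Y) = -50*Y*c + 171 = 171 - 50*Y*c)
C(z) = 24 + z (C(z) = z + 24 = 24 + z)
√(B(-207, 153) + C(-23)) = √((171 - 50*153*(-207)) + (24 - 23)) = √((171 + 1583550) + 1) = √(1583721 + 1) = √1583722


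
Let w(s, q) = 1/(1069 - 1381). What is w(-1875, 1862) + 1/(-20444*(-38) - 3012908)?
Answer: -559087/174410808 ≈ -0.0032056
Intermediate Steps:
w(s, q) = -1/312 (w(s, q) = 1/(-312) = -1/312)
w(-1875, 1862) + 1/(-20444*(-38) - 3012908) = -1/312 + 1/(-20444*(-38) - 3012908) = -1/312 + 1/(776872 - 3012908) = -1/312 + 1/(-2236036) = -1/312 - 1/2236036 = -559087/174410808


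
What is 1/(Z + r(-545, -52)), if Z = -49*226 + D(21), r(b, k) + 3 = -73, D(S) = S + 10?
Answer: -1/11119 ≈ -8.9936e-5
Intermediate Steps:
D(S) = 10 + S
r(b, k) = -76 (r(b, k) = -3 - 73 = -76)
Z = -11043 (Z = -49*226 + (10 + 21) = -11074 + 31 = -11043)
1/(Z + r(-545, -52)) = 1/(-11043 - 76) = 1/(-11119) = -1/11119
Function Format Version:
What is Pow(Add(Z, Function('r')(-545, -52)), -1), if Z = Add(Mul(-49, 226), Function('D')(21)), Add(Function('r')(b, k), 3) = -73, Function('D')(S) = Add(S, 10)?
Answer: Rational(-1, 11119) ≈ -8.9936e-5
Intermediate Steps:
Function('D')(S) = Add(10, S)
Function('r')(b, k) = -76 (Function('r')(b, k) = Add(-3, -73) = -76)
Z = -11043 (Z = Add(Mul(-49, 226), Add(10, 21)) = Add(-11074, 31) = -11043)
Pow(Add(Z, Function('r')(-545, -52)), -1) = Pow(Add(-11043, -76), -1) = Pow(-11119, -1) = Rational(-1, 11119)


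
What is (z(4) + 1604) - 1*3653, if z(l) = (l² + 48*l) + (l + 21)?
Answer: -1816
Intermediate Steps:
z(l) = 21 + l² + 49*l (z(l) = (l² + 48*l) + (21 + l) = 21 + l² + 49*l)
(z(4) + 1604) - 1*3653 = ((21 + 4² + 49*4) + 1604) - 1*3653 = ((21 + 16 + 196) + 1604) - 3653 = (233 + 1604) - 3653 = 1837 - 3653 = -1816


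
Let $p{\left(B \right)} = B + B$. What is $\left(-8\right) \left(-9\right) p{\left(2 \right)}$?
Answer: $288$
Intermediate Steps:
$p{\left(B \right)} = 2 B$
$\left(-8\right) \left(-9\right) p{\left(2 \right)} = \left(-8\right) \left(-9\right) 2 \cdot 2 = 72 \cdot 4 = 288$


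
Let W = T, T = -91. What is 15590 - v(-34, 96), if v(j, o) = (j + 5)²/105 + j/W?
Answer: 21268907/1365 ≈ 15582.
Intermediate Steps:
W = -91
v(j, o) = -j/91 + (5 + j)²/105 (v(j, o) = (j + 5)²/105 + j/(-91) = (5 + j)²*(1/105) + j*(-1/91) = (5 + j)²/105 - j/91 = -j/91 + (5 + j)²/105)
15590 - v(-34, 96) = 15590 - (-1/91*(-34) + (5 - 34)²/105) = 15590 - (34/91 + (1/105)*(-29)²) = 15590 - (34/91 + (1/105)*841) = 15590 - (34/91 + 841/105) = 15590 - 1*11443/1365 = 15590 - 11443/1365 = 21268907/1365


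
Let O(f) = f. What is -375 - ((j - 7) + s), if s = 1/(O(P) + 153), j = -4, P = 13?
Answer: -60425/166 ≈ -364.01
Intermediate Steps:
s = 1/166 (s = 1/(13 + 153) = 1/166 ≈ 0.0060241)
-375 - ((j - 7) + s) = -375 - ((-4 - 7) + 1/166) = -375 - (-11 + 1/166) = -375 - 1*(-1825/166) = -375 + 1825/166 = -60425/166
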